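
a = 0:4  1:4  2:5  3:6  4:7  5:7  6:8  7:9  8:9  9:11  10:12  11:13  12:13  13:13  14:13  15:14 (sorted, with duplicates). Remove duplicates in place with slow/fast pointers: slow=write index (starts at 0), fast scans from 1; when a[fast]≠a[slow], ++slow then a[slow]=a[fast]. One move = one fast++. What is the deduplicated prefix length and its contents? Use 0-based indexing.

slow=0 fast=1: a[fast]=4=a[slow] dup, fast++
slow=0 fast=2: a[fast]=5≠a[slow]=4 write a[1]=5, slow++,fast++
slow=1 fast=3: a[fast]=6≠a[slow]=5 write a[2]=6, slow++,fast++
slow=2 fast=4: a[fast]=7≠a[slow]=6 write a[3]=7, slow++,fast++
slow=3 fast=5: a[fast]=7=a[slow] dup, fast++
slow=3 fast=6: a[fast]=8≠a[slow]=7 write a[4]=8, slow++,fast++
slow=4 fast=7: a[fast]=9≠a[slow]=8 write a[5]=9, slow++,fast++
slow=5 fast=8: a[fast]=9=a[slow] dup, fast++
slow=5 fast=9: a[fast]=11≠a[slow]=9 write a[6]=11, slow++,fast++
slow=6 fast=10: a[fast]=12≠a[slow]=11 write a[7]=12, slow++,fast++
slow=7 fast=11: a[fast]=13≠a[slow]=12 write a[8]=13, slow++,fast++
slow=8 fast=12: a[fast]=13=a[slow] dup, fast++
slow=8 fast=13: a[fast]=13=a[slow] dup, fast++
slow=8 fast=14: a[fast]=13=a[slow] dup, fast++
slow=8 fast=15: a[fast]=14≠a[slow]=13 write a[9]=14, slow++,fast++

length 10; prefix = [4, 5, 6, 7, 8, 9, 11, 12, 13, 14]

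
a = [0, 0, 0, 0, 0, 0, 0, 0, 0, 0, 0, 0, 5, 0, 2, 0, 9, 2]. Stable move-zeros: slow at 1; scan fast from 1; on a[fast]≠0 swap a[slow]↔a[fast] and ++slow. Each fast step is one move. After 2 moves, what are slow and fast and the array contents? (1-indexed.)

slow=1, fast=3, a=[0, 0, 0, 0, 0, 0, 0, 0, 0, 0, 0, 0, 5, 0, 2, 0, 9, 2]

slow=1 fast=1: a[fast]=0, fast++
slow=1 fast=2: a[fast]=0, fast++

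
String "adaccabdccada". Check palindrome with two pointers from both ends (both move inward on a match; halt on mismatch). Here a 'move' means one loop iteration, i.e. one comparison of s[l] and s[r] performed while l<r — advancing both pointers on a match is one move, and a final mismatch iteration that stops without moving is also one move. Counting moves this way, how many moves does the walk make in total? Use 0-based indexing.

[0,12] 'a'=='a' → l++,r--
[1,11] 'd'=='d' → l++,r--
[2,10] 'a'=='a' → l++,r--
[3,9] 'c'=='c' → l++,r--
[4,8] 'c'=='c' → l++,r--
[5,7] 'a'!='d' → stop

6 moves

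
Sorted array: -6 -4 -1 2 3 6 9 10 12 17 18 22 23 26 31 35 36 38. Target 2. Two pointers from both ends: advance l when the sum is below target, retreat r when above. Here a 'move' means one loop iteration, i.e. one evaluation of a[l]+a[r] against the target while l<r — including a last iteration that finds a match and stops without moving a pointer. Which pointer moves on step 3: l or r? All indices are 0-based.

r

[0,17] -6+38=32 >2 → r--
[0,16] -6+36=30 >2 → r--
[0,15] -6+35=29 >2 → r--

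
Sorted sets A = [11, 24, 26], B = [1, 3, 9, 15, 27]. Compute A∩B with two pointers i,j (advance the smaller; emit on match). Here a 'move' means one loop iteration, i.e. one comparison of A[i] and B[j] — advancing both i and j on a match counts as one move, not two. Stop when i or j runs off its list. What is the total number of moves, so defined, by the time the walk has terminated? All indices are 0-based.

7 moves

i=0 j=0: 11>1, j++
i=0 j=1: 11>3, j++
i=0 j=2: 11>9, j++
i=0 j=3: 11<15, i++
i=1 j=3: 24>15, j++
i=1 j=4: 24<27, i++
i=2 j=4: 26<27, i++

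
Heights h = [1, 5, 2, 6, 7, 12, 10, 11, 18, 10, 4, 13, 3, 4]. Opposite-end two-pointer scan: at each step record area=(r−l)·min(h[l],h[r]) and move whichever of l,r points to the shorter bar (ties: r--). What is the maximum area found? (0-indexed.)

max area = 72

[0,13] min(1,4)*13=13 best=13 * → l++
[1,13] min(5,4)*12=48 best=48 * → r--
[1,12] min(5,3)*11=33 best=48 → r--
[1,11] min(5,13)*10=50 best=50 * → l++
[2,11] min(2,13)*9=18 best=50 → l++
[3,11] min(6,13)*8=48 best=50 → l++
[4,11] min(7,13)*7=49 best=50 → l++
[5,11] min(12,13)*6=72 best=72 * → l++
[6,11] min(10,13)*5=50 best=72 → l++
[7,11] min(11,13)*4=44 best=72 → l++
[8,11] min(18,13)*3=39 best=72 → r--
[8,10] min(18,4)*2=8 best=72 → r--
[8,9] min(18,10)*1=10 best=72 → r--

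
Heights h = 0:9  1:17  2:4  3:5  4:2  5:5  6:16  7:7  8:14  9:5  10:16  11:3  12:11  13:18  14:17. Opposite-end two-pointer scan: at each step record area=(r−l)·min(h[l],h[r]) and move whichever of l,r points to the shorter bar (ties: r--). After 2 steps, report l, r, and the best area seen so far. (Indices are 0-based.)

l=0 r=14: min(9,17)*14=126 best=126 *, l++
l=1 r=14: min(17,17)*13=221 best=221 *, r--

l=1, r=13, best area=221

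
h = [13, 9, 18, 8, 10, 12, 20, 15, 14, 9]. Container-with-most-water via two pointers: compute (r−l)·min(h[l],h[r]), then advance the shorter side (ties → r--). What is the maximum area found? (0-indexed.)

[0,9] min(13,9)*9=81 best=81 * → r--
[0,8] min(13,14)*8=104 best=104 * → l++
[1,8] min(9,14)*7=63 best=104 → l++
[2,8] min(18,14)*6=84 best=104 → r--
[2,7] min(18,15)*5=75 best=104 → r--
[2,6] min(18,20)*4=72 best=104 → l++
[3,6] min(8,20)*3=24 best=104 → l++
[4,6] min(10,20)*2=20 best=104 → l++
[5,6] min(12,20)*1=12 best=104 → l++

max area = 104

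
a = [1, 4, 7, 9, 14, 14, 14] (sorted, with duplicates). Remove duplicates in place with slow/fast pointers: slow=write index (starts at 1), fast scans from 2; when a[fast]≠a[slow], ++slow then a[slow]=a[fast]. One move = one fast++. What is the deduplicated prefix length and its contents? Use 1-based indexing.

slow=1 fast=2: a[fast]=4≠a[slow]=1 write a[2]=4, slow++,fast++
slow=2 fast=3: a[fast]=7≠a[slow]=4 write a[3]=7, slow++,fast++
slow=3 fast=4: a[fast]=9≠a[slow]=7 write a[4]=9, slow++,fast++
slow=4 fast=5: a[fast]=14≠a[slow]=9 write a[5]=14, slow++,fast++
slow=5 fast=6: a[fast]=14=a[slow] dup, fast++
slow=5 fast=7: a[fast]=14=a[slow] dup, fast++

length 5; prefix = [1, 4, 7, 9, 14]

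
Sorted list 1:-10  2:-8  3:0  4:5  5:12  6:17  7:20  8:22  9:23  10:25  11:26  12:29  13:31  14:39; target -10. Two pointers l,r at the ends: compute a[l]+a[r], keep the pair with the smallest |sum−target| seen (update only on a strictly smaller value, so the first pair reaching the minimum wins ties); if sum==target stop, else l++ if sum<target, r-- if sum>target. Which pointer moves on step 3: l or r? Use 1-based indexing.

l=1 r=14: -10+39=29 d=39 *, r--
l=1 r=13: -10+31=21 d=31 *, r--
l=1 r=12: -10+29=19 d=29 *, r--

r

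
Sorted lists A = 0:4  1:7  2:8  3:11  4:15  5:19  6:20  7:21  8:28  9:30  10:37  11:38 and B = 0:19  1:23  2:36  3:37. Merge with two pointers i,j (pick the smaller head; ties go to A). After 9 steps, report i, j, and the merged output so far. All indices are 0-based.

[i=0,j=0] A[i]=4<=B[j]=19 take 4 → i++
[i=1,j=0] A[i]=7<=B[j]=19 take 7 → i++
[i=2,j=0] A[i]=8<=B[j]=19 take 8 → i++
[i=3,j=0] A[i]=11<=B[j]=19 take 11 → i++
[i=4,j=0] A[i]=15<=B[j]=19 take 15 → i++
[i=5,j=0] A[i]=19<=B[j]=19 take 19 → i++
[i=6,j=0] A[i]=20>B[j]=19 take 19 → j++
[i=6,j=1] A[i]=20<=B[j]=23 take 20 → i++
[i=7,j=1] A[i]=21<=B[j]=23 take 21 → i++

i=8, j=1, merged so far=[4, 7, 8, 11, 15, 19, 19, 20, 21]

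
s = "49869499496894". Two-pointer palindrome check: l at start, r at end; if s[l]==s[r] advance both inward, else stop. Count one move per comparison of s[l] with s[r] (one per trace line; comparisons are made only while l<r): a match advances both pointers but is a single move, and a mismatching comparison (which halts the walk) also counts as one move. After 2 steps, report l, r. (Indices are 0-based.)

[0,13] '4'=='4' → l++,r--
[1,12] '9'=='9' → l++,r--

l=2, r=11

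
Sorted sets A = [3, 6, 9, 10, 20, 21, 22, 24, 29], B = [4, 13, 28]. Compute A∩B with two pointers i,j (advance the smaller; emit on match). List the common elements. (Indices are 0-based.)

intersection = []

i=0 j=0: 3<4, i++
i=1 j=0: 6>4, j++
i=1 j=1: 6<13, i++
i=2 j=1: 9<13, i++
i=3 j=1: 10<13, i++
i=4 j=1: 20>13, j++
i=4 j=2: 20<28, i++
i=5 j=2: 21<28, i++
i=6 j=2: 22<28, i++
i=7 j=2: 24<28, i++
i=8 j=2: 29>28, j++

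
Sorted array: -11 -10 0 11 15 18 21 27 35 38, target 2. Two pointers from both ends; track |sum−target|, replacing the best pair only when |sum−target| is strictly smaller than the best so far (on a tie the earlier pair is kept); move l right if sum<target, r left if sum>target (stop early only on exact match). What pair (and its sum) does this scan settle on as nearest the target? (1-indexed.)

l=1 r=10: -11+38=27 d=25 *, r--
l=1 r=9: -11+35=24 d=22 *, r--
l=1 r=8: -11+27=16 d=14 *, r--
l=1 r=7: -11+21=10 d=8 *, r--
l=1 r=6: -11+18=7 d=5 *, r--
l=1 r=5: -11+15=4 d=2 *, r--
l=1 r=4: -11+11=0 d=2, l++
l=2 r=4: -10+11=1 d=1 *, l++
l=3 r=4: 0+11=11 d=9, r--

pair (-10, 11) with sum 1 (|Δ|=1)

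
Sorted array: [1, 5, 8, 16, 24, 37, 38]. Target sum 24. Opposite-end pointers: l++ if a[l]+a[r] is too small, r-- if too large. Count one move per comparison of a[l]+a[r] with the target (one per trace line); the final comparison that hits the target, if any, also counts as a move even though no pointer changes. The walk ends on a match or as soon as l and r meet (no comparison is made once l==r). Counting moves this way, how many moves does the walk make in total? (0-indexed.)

6 moves

[0,6] 1+38=39 >24 → r--
[0,5] 1+37=38 >24 → r--
[0,4] 1+24=25 >24 → r--
[0,3] 1+16=17 <24 → l++
[1,3] 5+16=21 <24 → l++
[2,3] 8+16=24 → found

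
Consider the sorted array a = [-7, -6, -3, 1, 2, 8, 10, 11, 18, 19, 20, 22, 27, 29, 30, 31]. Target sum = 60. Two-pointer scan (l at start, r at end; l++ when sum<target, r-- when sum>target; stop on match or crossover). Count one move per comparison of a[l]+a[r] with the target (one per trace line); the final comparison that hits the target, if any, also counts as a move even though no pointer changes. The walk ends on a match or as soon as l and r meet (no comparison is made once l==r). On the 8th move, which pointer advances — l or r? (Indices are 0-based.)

l

[0,15] -7+31=24 <60 → l++
[1,15] -6+31=25 <60 → l++
[2,15] -3+31=28 <60 → l++
[3,15] 1+31=32 <60 → l++
[4,15] 2+31=33 <60 → l++
[5,15] 8+31=39 <60 → l++
[6,15] 10+31=41 <60 → l++
[7,15] 11+31=42 <60 → l++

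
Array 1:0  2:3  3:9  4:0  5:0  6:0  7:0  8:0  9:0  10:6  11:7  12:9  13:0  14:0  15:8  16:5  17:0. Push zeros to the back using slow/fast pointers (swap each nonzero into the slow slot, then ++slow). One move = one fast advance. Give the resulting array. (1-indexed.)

slow=1 fast=1: a[fast]=0, fast++
slow=1 fast=2: a[fast]=3≠0 swap→a[1]=3, slow++,fast++
slow=2 fast=3: a[fast]=9≠0 swap→a[2]=9, slow++,fast++
slow=3 fast=4: a[fast]=0, fast++
slow=3 fast=5: a[fast]=0, fast++
slow=3 fast=6: a[fast]=0, fast++
slow=3 fast=7: a[fast]=0, fast++
slow=3 fast=8: a[fast]=0, fast++
slow=3 fast=9: a[fast]=0, fast++
slow=3 fast=10: a[fast]=6≠0 swap→a[3]=6, slow++,fast++
slow=4 fast=11: a[fast]=7≠0 swap→a[4]=7, slow++,fast++
slow=5 fast=12: a[fast]=9≠0 swap→a[5]=9, slow++,fast++
slow=6 fast=13: a[fast]=0, fast++
slow=6 fast=14: a[fast]=0, fast++
slow=6 fast=15: a[fast]=8≠0 swap→a[6]=8, slow++,fast++
slow=7 fast=16: a[fast]=5≠0 swap→a[7]=5, slow++,fast++
slow=8 fast=17: a[fast]=0, fast++

[3, 9, 6, 7, 9, 8, 5, 0, 0, 0, 0, 0, 0, 0, 0, 0, 0]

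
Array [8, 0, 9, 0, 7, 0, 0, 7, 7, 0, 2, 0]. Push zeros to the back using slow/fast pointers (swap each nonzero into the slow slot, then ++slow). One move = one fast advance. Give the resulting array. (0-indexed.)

[8, 9, 7, 7, 7, 2, 0, 0, 0, 0, 0, 0]

slow=0 fast=0: a[fast]=8≠0 swap→a[0]=8, slow++,fast++
slow=1 fast=1: a[fast]=0, fast++
slow=1 fast=2: a[fast]=9≠0 swap→a[1]=9, slow++,fast++
slow=2 fast=3: a[fast]=0, fast++
slow=2 fast=4: a[fast]=7≠0 swap→a[2]=7, slow++,fast++
slow=3 fast=5: a[fast]=0, fast++
slow=3 fast=6: a[fast]=0, fast++
slow=3 fast=7: a[fast]=7≠0 swap→a[3]=7, slow++,fast++
slow=4 fast=8: a[fast]=7≠0 swap→a[4]=7, slow++,fast++
slow=5 fast=9: a[fast]=0, fast++
slow=5 fast=10: a[fast]=2≠0 swap→a[5]=2, slow++,fast++
slow=6 fast=11: a[fast]=0, fast++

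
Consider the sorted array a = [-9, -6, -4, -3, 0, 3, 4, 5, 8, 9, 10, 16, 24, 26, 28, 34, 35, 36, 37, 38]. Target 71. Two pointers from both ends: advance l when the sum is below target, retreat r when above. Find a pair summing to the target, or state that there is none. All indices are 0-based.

[0,19] -9+38=29 <71 → l++
[1,19] -6+38=32 <71 → l++
[2,19] -4+38=34 <71 → l++
[3,19] -3+38=35 <71 → l++
[4,19] 0+38=38 <71 → l++
[5,19] 3+38=41 <71 → l++
[6,19] 4+38=42 <71 → l++
[7,19] 5+38=43 <71 → l++
[8,19] 8+38=46 <71 → l++
[9,19] 9+38=47 <71 → l++
[10,19] 10+38=48 <71 → l++
[11,19] 16+38=54 <71 → l++
[12,19] 24+38=62 <71 → l++
[13,19] 26+38=64 <71 → l++
[14,19] 28+38=66 <71 → l++
[15,19] 34+38=72 >71 → r--
[15,18] 34+37=71 → found

(34, 37)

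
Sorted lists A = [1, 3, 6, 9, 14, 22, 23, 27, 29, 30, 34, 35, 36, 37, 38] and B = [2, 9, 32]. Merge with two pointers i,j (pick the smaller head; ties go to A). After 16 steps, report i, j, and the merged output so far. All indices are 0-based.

[i=0,j=0] A[i]=1<=B[j]=2 take 1 → i++
[i=1,j=0] A[i]=3>B[j]=2 take 2 → j++
[i=1,j=1] A[i]=3<=B[j]=9 take 3 → i++
[i=2,j=1] A[i]=6<=B[j]=9 take 6 → i++
[i=3,j=1] A[i]=9<=B[j]=9 take 9 → i++
[i=4,j=1] A[i]=14>B[j]=9 take 9 → j++
[i=4,j=2] A[i]=14<=B[j]=32 take 14 → i++
[i=5,j=2] A[i]=22<=B[j]=32 take 22 → i++
[i=6,j=2] A[i]=23<=B[j]=32 take 23 → i++
[i=7,j=2] A[i]=27<=B[j]=32 take 27 → i++
[i=8,j=2] A[i]=29<=B[j]=32 take 29 → i++
[i=9,j=2] A[i]=30<=B[j]=32 take 30 → i++
[i=10,j=2] A[i]=34>B[j]=32 take 32 → j++
[i=10,j=3] B done, take A[i]=34 → i++
[i=11,j=3] B done, take A[i]=35 → i++
[i=12,j=3] B done, take A[i]=36 → i++

i=13, j=3, merged so far=[1, 2, 3, 6, 9, 9, 14, 22, 23, 27, 29, 30, 32, 34, 35, 36]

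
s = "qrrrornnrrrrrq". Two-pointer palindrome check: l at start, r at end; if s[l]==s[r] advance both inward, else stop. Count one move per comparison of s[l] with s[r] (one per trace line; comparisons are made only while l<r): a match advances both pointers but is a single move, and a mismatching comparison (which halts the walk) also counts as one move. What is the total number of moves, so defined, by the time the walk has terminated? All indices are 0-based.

l=0 r=13: 'q'=='q', l++,r--
l=1 r=12: 'r'=='r', l++,r--
l=2 r=11: 'r'=='r', l++,r--
l=3 r=10: 'r'=='r', l++,r--
l=4 r=9: 'o'!='r', stop

5 moves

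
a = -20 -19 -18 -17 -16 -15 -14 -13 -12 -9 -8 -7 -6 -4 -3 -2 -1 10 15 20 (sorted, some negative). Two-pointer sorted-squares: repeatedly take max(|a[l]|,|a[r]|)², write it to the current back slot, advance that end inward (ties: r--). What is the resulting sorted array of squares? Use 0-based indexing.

[0,19] |-20|<=|20| out[19]=400 → r--
[0,18] |-20|>|15| out[18]=400 → l++
[1,18] |-19|>|15| out[17]=361 → l++
[2,18] |-18|>|15| out[16]=324 → l++
[3,18] |-17|>|15| out[15]=289 → l++
[4,18] |-16|>|15| out[14]=256 → l++
[5,18] |-15|<=|15| out[13]=225 → r--
[5,17] |-15|>|10| out[12]=225 → l++
[6,17] |-14|>|10| out[11]=196 → l++
[7,17] |-13|>|10| out[10]=169 → l++
[8,17] |-12|>|10| out[9]=144 → l++
[9,17] |-9|<=|10| out[8]=100 → r--
[9,16] |-9|>|-1| out[7]=81 → l++
[10,16] |-8|>|-1| out[6]=64 → l++
[11,16] |-7|>|-1| out[5]=49 → l++
[12,16] |-6|>|-1| out[4]=36 → l++
[13,16] |-4|>|-1| out[3]=16 → l++
[14,16] |-3|>|-1| out[2]=9 → l++
[15,16] |-2|>|-1| out[1]=4 → l++
[16,16] |-1|<=|-1| out[0]=1 → r--

[1, 4, 9, 16, 36, 49, 64, 81, 100, 144, 169, 196, 225, 225, 256, 289, 324, 361, 400, 400]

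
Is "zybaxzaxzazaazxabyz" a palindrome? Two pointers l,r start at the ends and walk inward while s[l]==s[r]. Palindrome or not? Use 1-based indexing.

not a palindrome (mismatch at 8,12)

[1,19] 'z'=='z' → l++,r--
[2,18] 'y'=='y' → l++,r--
[3,17] 'b'=='b' → l++,r--
[4,16] 'a'=='a' → l++,r--
[5,15] 'x'=='x' → l++,r--
[6,14] 'z'=='z' → l++,r--
[7,13] 'a'=='a' → l++,r--
[8,12] 'x'!='a' → stop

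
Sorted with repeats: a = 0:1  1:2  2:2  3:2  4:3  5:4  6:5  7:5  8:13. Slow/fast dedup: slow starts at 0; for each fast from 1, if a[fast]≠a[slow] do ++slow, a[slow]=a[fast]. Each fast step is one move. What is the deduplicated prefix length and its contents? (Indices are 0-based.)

slow=0 fast=1: a[fast]=2≠a[slow]=1 write a[1]=2, slow++,fast++
slow=1 fast=2: a[fast]=2=a[slow] dup, fast++
slow=1 fast=3: a[fast]=2=a[slow] dup, fast++
slow=1 fast=4: a[fast]=3≠a[slow]=2 write a[2]=3, slow++,fast++
slow=2 fast=5: a[fast]=4≠a[slow]=3 write a[3]=4, slow++,fast++
slow=3 fast=6: a[fast]=5≠a[slow]=4 write a[4]=5, slow++,fast++
slow=4 fast=7: a[fast]=5=a[slow] dup, fast++
slow=4 fast=8: a[fast]=13≠a[slow]=5 write a[5]=13, slow++,fast++

length 6; prefix = [1, 2, 3, 4, 5, 13]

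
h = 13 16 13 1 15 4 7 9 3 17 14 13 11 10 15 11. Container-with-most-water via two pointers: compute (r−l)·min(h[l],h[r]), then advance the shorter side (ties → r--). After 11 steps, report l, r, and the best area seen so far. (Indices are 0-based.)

l=0 r=15: min(13,11)*15=165 best=165 *, r--
l=0 r=14: min(13,15)*14=182 best=182 *, l++
l=1 r=14: min(16,15)*13=195 best=195 *, r--
l=1 r=13: min(16,10)*12=120 best=195, r--
l=1 r=12: min(16,11)*11=121 best=195, r--
l=1 r=11: min(16,13)*10=130 best=195, r--
l=1 r=10: min(16,14)*9=126 best=195, r--
l=1 r=9: min(16,17)*8=128 best=195, l++
l=2 r=9: min(13,17)*7=91 best=195, l++
l=3 r=9: min(1,17)*6=6 best=195, l++
l=4 r=9: min(15,17)*5=75 best=195, l++

l=5, r=9, best area=195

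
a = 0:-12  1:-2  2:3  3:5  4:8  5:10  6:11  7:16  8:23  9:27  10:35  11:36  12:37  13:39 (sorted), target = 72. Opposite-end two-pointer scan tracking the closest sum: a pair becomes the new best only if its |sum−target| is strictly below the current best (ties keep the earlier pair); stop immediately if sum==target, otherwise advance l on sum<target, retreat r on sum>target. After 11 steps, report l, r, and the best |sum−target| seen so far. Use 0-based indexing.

[0,13] -12+39=27 d=45 * → l++
[1,13] -2+39=37 d=35 * → l++
[2,13] 3+39=42 d=30 * → l++
[3,13] 5+39=44 d=28 * → l++
[4,13] 8+39=47 d=25 * → l++
[5,13] 10+39=49 d=23 * → l++
[6,13] 11+39=50 d=22 * → l++
[7,13] 16+39=55 d=17 * → l++
[8,13] 23+39=62 d=10 * → l++
[9,13] 27+39=66 d=6 * → l++
[10,13] 35+39=74 d=2 * → r--

l=10, r=12, best |Δ|=2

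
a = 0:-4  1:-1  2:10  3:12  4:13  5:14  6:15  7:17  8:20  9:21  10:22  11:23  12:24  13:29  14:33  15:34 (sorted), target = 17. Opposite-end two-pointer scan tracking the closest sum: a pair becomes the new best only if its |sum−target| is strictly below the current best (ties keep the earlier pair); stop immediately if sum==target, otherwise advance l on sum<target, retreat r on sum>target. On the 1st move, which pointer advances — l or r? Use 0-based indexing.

r

[0,15] -4+34=30 d=13 * → r--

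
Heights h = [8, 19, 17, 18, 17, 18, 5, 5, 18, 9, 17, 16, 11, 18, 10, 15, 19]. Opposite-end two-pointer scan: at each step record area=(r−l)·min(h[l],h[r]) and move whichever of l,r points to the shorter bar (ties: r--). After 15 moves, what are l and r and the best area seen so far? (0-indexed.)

l=1, r=2, best area=285

[0,16] min(8,19)*16=128 best=128 * → l++
[1,16] min(19,19)*15=285 best=285 * → r--
[1,15] min(19,15)*14=210 best=285 → r--
[1,14] min(19,10)*13=130 best=285 → r--
[1,13] min(19,18)*12=216 best=285 → r--
[1,12] min(19,11)*11=121 best=285 → r--
[1,11] min(19,16)*10=160 best=285 → r--
[1,10] min(19,17)*9=153 best=285 → r--
[1,9] min(19,9)*8=72 best=285 → r--
[1,8] min(19,18)*7=126 best=285 → r--
[1,7] min(19,5)*6=30 best=285 → r--
[1,6] min(19,5)*5=25 best=285 → r--
[1,5] min(19,18)*4=72 best=285 → r--
[1,4] min(19,17)*3=51 best=285 → r--
[1,3] min(19,18)*2=36 best=285 → r--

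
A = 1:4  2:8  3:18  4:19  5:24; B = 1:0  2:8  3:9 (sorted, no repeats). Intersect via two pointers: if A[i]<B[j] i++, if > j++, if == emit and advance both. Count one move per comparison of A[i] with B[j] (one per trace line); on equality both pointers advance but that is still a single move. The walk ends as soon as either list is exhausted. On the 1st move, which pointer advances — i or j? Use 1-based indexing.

[i=1,j=1] 4>0 → j++

j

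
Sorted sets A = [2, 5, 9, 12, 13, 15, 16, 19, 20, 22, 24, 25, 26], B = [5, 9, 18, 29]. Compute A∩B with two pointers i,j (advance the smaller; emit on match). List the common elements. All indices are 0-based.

[i=0,j=0] 2<5 → i++
[i=1,j=0] 5==5 emit → i++,j++
[i=2,j=1] 9==9 emit → i++,j++
[i=3,j=2] 12<18 → i++
[i=4,j=2] 13<18 → i++
[i=5,j=2] 15<18 → i++
[i=6,j=2] 16<18 → i++
[i=7,j=2] 19>18 → j++
[i=7,j=3] 19<29 → i++
[i=8,j=3] 20<29 → i++
[i=9,j=3] 22<29 → i++
[i=10,j=3] 24<29 → i++
[i=11,j=3] 25<29 → i++
[i=12,j=3] 26<29 → i++

intersection = [5, 9]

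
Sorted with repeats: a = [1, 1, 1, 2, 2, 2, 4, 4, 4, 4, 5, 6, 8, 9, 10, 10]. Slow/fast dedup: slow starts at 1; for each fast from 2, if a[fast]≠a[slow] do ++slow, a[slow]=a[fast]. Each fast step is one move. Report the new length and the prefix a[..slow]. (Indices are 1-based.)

length 8; prefix = [1, 2, 4, 5, 6, 8, 9, 10]

(s=1,f=2) a[fast]=1=a[slow] dup → fast++
(s=1,f=3) a[fast]=1=a[slow] dup → fast++
(s=1,f=4) a[fast]=2≠a[slow]=1 write a[2]=2 → slow++,fast++
(s=2,f=5) a[fast]=2=a[slow] dup → fast++
(s=2,f=6) a[fast]=2=a[slow] dup → fast++
(s=2,f=7) a[fast]=4≠a[slow]=2 write a[3]=4 → slow++,fast++
(s=3,f=8) a[fast]=4=a[slow] dup → fast++
(s=3,f=9) a[fast]=4=a[slow] dup → fast++
(s=3,f=10) a[fast]=4=a[slow] dup → fast++
(s=3,f=11) a[fast]=5≠a[slow]=4 write a[4]=5 → slow++,fast++
(s=4,f=12) a[fast]=6≠a[slow]=5 write a[5]=6 → slow++,fast++
(s=5,f=13) a[fast]=8≠a[slow]=6 write a[6]=8 → slow++,fast++
(s=6,f=14) a[fast]=9≠a[slow]=8 write a[7]=9 → slow++,fast++
(s=7,f=15) a[fast]=10≠a[slow]=9 write a[8]=10 → slow++,fast++
(s=8,f=16) a[fast]=10=a[slow] dup → fast++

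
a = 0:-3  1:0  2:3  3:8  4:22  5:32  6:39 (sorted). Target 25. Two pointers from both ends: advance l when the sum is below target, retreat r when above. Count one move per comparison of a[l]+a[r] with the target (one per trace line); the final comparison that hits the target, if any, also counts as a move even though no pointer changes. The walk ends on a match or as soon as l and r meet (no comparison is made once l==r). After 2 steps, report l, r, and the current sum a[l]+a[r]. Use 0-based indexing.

[0,6] -3+39=36 >25 → r--
[0,5] -3+32=29 >25 → r--

l=0, r=4, sum=19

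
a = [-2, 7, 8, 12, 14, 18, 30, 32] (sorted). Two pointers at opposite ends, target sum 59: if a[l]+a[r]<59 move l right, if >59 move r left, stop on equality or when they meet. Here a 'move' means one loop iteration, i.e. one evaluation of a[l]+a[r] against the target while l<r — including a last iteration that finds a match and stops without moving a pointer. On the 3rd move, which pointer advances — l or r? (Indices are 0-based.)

l=0 r=7: -2+32=30 <59, l++
l=1 r=7: 7+32=39 <59, l++
l=2 r=7: 8+32=40 <59, l++

l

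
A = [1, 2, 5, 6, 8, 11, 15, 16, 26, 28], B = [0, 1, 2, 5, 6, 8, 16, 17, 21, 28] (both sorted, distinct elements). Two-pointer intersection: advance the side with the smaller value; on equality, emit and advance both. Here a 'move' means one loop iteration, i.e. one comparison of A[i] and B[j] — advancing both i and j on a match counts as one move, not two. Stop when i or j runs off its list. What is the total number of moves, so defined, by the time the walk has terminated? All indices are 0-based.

i=0 j=0: 1>0, j++
i=0 j=1: 1==1 emit, i++,j++
i=1 j=2: 2==2 emit, i++,j++
i=2 j=3: 5==5 emit, i++,j++
i=3 j=4: 6==6 emit, i++,j++
i=4 j=5: 8==8 emit, i++,j++
i=5 j=6: 11<16, i++
i=6 j=6: 15<16, i++
i=7 j=6: 16==16 emit, i++,j++
i=8 j=7: 26>17, j++
i=8 j=8: 26>21, j++
i=8 j=9: 26<28, i++
i=9 j=9: 28==28 emit, i++,j++

13 moves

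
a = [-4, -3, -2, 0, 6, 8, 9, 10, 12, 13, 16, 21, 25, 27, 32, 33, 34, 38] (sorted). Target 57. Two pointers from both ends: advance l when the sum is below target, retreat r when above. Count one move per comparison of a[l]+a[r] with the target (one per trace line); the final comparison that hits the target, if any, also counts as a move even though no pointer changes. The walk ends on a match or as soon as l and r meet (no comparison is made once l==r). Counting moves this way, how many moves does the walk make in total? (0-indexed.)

16 moves

l=0 r=17: -4+38=34 <57, l++
l=1 r=17: -3+38=35 <57, l++
l=2 r=17: -2+38=36 <57, l++
l=3 r=17: 0+38=38 <57, l++
l=4 r=17: 6+38=44 <57, l++
l=5 r=17: 8+38=46 <57, l++
l=6 r=17: 9+38=47 <57, l++
l=7 r=17: 10+38=48 <57, l++
l=8 r=17: 12+38=50 <57, l++
l=9 r=17: 13+38=51 <57, l++
l=10 r=17: 16+38=54 <57, l++
l=11 r=17: 21+38=59 >57, r--
l=11 r=16: 21+34=55 <57, l++
l=12 r=16: 25+34=59 >57, r--
l=12 r=15: 25+33=58 >57, r--
l=12 r=14: 25+32=57, found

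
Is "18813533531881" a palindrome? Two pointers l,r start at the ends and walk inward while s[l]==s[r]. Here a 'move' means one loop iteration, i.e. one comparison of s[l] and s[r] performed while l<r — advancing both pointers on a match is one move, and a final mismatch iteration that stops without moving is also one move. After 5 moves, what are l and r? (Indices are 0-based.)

l=0 r=13: '1'=='1', l++,r--
l=1 r=12: '8'=='8', l++,r--
l=2 r=11: '8'=='8', l++,r--
l=3 r=10: '1'=='1', l++,r--
l=4 r=9: '3'=='3', l++,r--

l=5, r=8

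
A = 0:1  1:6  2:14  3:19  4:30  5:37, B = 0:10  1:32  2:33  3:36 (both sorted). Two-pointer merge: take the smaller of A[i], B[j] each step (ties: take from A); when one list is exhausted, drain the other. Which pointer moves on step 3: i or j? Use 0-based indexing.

j

[i=0,j=0] A[i]=1<=B[j]=10 take 1 → i++
[i=1,j=0] A[i]=6<=B[j]=10 take 6 → i++
[i=2,j=0] A[i]=14>B[j]=10 take 10 → j++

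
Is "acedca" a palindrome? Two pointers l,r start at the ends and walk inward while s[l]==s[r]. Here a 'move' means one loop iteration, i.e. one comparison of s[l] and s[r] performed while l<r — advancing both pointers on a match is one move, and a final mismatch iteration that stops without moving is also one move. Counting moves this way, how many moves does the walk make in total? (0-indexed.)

3 moves

l=0 r=5: 'a'=='a', l++,r--
l=1 r=4: 'c'=='c', l++,r--
l=2 r=3: 'e'!='d', stop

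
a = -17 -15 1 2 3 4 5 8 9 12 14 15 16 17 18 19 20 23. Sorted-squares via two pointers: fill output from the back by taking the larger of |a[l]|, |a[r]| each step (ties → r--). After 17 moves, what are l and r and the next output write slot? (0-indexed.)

l=0 r=17: |-17|<=|23| out[17]=529, r--
l=0 r=16: |-17|<=|20| out[16]=400, r--
l=0 r=15: |-17|<=|19| out[15]=361, r--
l=0 r=14: |-17|<=|18| out[14]=324, r--
l=0 r=13: |-17|<=|17| out[13]=289, r--
l=0 r=12: |-17|>|16| out[12]=289, l++
l=1 r=12: |-15|<=|16| out[11]=256, r--
l=1 r=11: |-15|<=|15| out[10]=225, r--
l=1 r=10: |-15|>|14| out[9]=225, l++
l=2 r=10: |1|<=|14| out[8]=196, r--
l=2 r=9: |1|<=|12| out[7]=144, r--
l=2 r=8: |1|<=|9| out[6]=81, r--
l=2 r=7: |1|<=|8| out[5]=64, r--
l=2 r=6: |1|<=|5| out[4]=25, r--
l=2 r=5: |1|<=|4| out[3]=16, r--
l=2 r=4: |1|<=|3| out[2]=9, r--
l=2 r=3: |1|<=|2| out[1]=4, r--

l=2, r=2, next write slot=0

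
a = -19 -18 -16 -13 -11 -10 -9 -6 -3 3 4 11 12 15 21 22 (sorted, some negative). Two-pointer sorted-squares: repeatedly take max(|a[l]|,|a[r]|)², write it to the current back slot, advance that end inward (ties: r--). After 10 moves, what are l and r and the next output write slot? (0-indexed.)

l=5, r=10, next write slot=5

l=0 r=15: |-19|<=|22| out[15]=484, r--
l=0 r=14: |-19|<=|21| out[14]=441, r--
l=0 r=13: |-19|>|15| out[13]=361, l++
l=1 r=13: |-18|>|15| out[12]=324, l++
l=2 r=13: |-16|>|15| out[11]=256, l++
l=3 r=13: |-13|<=|15| out[10]=225, r--
l=3 r=12: |-13|>|12| out[9]=169, l++
l=4 r=12: |-11|<=|12| out[8]=144, r--
l=4 r=11: |-11|<=|11| out[7]=121, r--
l=4 r=10: |-11|>|4| out[6]=121, l++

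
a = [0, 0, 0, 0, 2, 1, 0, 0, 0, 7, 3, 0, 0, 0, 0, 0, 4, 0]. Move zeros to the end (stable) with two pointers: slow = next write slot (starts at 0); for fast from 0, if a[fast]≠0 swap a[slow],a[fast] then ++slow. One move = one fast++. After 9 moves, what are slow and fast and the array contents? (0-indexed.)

slow=0 fast=0: a[fast]=0, fast++
slow=0 fast=1: a[fast]=0, fast++
slow=0 fast=2: a[fast]=0, fast++
slow=0 fast=3: a[fast]=0, fast++
slow=0 fast=4: a[fast]=2≠0 swap→a[0]=2, slow++,fast++
slow=1 fast=5: a[fast]=1≠0 swap→a[1]=1, slow++,fast++
slow=2 fast=6: a[fast]=0, fast++
slow=2 fast=7: a[fast]=0, fast++
slow=2 fast=8: a[fast]=0, fast++

slow=2, fast=9, a=[2, 1, 0, 0, 0, 0, 0, 0, 0, 7, 3, 0, 0, 0, 0, 0, 4, 0]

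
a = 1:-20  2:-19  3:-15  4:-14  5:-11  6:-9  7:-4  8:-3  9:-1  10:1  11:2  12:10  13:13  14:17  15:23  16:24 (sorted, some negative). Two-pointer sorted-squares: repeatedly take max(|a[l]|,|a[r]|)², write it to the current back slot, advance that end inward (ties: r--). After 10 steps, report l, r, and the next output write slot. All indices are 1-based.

l=1 r=16: |-20|<=|24| out[16]=576, r--
l=1 r=15: |-20|<=|23| out[15]=529, r--
l=1 r=14: |-20|>|17| out[14]=400, l++
l=2 r=14: |-19|>|17| out[13]=361, l++
l=3 r=14: |-15|<=|17| out[12]=289, r--
l=3 r=13: |-15|>|13| out[11]=225, l++
l=4 r=13: |-14|>|13| out[10]=196, l++
l=5 r=13: |-11|<=|13| out[9]=169, r--
l=5 r=12: |-11|>|10| out[8]=121, l++
l=6 r=12: |-9|<=|10| out[7]=100, r--

l=6, r=11, next write slot=6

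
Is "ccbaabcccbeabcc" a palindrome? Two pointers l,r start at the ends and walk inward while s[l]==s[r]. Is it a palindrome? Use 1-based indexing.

not a palindrome (mismatch at 5,11)

[1,15] 'c'=='c' → l++,r--
[2,14] 'c'=='c' → l++,r--
[3,13] 'b'=='b' → l++,r--
[4,12] 'a'=='a' → l++,r--
[5,11] 'a'!='e' → stop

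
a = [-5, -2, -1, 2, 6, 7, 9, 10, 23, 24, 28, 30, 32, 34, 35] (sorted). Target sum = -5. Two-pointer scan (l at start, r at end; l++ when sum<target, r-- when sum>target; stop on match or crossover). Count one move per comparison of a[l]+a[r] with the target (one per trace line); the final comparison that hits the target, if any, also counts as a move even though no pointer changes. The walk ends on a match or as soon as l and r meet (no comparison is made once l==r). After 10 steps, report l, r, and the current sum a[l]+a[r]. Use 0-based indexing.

l=0 r=14: -5+35=30 >-5, r--
l=0 r=13: -5+34=29 >-5, r--
l=0 r=12: -5+32=27 >-5, r--
l=0 r=11: -5+30=25 >-5, r--
l=0 r=10: -5+28=23 >-5, r--
l=0 r=9: -5+24=19 >-5, r--
l=0 r=8: -5+23=18 >-5, r--
l=0 r=7: -5+10=5 >-5, r--
l=0 r=6: -5+9=4 >-5, r--
l=0 r=5: -5+7=2 >-5, r--

l=0, r=4, sum=1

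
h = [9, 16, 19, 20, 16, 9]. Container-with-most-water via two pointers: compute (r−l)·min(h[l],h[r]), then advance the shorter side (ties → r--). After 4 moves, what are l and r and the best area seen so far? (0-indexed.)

l=2, r=3, best area=48

[0,5] min(9,9)*5=45 best=45 * → r--
[0,4] min(9,16)*4=36 best=45 → l++
[1,4] min(16,16)*3=48 best=48 * → r--
[1,3] min(16,20)*2=32 best=48 → l++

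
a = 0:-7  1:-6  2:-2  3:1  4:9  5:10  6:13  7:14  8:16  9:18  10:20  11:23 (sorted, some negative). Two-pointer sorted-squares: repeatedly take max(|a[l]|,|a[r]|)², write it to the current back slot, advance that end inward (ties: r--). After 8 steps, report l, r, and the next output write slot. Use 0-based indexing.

[0,11] |-7|<=|23| out[11]=529 → r--
[0,10] |-7|<=|20| out[10]=400 → r--
[0,9] |-7|<=|18| out[9]=324 → r--
[0,8] |-7|<=|16| out[8]=256 → r--
[0,7] |-7|<=|14| out[7]=196 → r--
[0,6] |-7|<=|13| out[6]=169 → r--
[0,5] |-7|<=|10| out[5]=100 → r--
[0,4] |-7|<=|9| out[4]=81 → r--

l=0, r=3, next write slot=3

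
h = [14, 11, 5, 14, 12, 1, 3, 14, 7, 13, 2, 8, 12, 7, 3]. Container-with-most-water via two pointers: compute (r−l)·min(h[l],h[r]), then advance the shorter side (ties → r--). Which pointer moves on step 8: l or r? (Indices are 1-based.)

l=1 r=15: min(14,3)*14=42 best=42 *, r--
l=1 r=14: min(14,7)*13=91 best=91 *, r--
l=1 r=13: min(14,12)*12=144 best=144 *, r--
l=1 r=12: min(14,8)*11=88 best=144, r--
l=1 r=11: min(14,2)*10=20 best=144, r--
l=1 r=10: min(14,13)*9=117 best=144, r--
l=1 r=9: min(14,7)*8=56 best=144, r--
l=1 r=8: min(14,14)*7=98 best=144, r--

r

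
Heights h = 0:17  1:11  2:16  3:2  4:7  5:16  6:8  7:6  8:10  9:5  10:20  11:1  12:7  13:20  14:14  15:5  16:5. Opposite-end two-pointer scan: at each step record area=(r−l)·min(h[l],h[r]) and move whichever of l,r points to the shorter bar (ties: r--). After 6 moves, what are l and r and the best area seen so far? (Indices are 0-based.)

l=3, r=13, best area=221

l=0 r=16: min(17,5)*16=80 best=80 *, r--
l=0 r=15: min(17,5)*15=75 best=80, r--
l=0 r=14: min(17,14)*14=196 best=196 *, r--
l=0 r=13: min(17,20)*13=221 best=221 *, l++
l=1 r=13: min(11,20)*12=132 best=221, l++
l=2 r=13: min(16,20)*11=176 best=221, l++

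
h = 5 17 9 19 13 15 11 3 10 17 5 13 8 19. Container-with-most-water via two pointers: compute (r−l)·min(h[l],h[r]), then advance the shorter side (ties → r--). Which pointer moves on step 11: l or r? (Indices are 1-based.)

r

[1,14] min(5,19)*13=65 best=65 * → l++
[2,14] min(17,19)*12=204 best=204 * → l++
[3,14] min(9,19)*11=99 best=204 → l++
[4,14] min(19,19)*10=190 best=204 → r--
[4,13] min(19,8)*9=72 best=204 → r--
[4,12] min(19,13)*8=104 best=204 → r--
[4,11] min(19,5)*7=35 best=204 → r--
[4,10] min(19,17)*6=102 best=204 → r--
[4,9] min(19,10)*5=50 best=204 → r--
[4,8] min(19,3)*4=12 best=204 → r--
[4,7] min(19,11)*3=33 best=204 → r--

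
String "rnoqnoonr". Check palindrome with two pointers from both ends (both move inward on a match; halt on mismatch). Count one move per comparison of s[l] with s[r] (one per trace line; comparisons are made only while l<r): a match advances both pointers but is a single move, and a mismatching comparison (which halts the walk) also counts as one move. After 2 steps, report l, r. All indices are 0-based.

l=2, r=6

l=0 r=8: 'r'=='r', l++,r--
l=1 r=7: 'n'=='n', l++,r--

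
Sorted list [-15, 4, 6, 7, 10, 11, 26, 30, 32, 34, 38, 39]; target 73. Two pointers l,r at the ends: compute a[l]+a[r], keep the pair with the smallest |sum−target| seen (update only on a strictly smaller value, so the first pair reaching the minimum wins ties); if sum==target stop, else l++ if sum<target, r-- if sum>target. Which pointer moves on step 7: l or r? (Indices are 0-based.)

[0,11] -15+39=24 d=49 * → l++
[1,11] 4+39=43 d=30 * → l++
[2,11] 6+39=45 d=28 * → l++
[3,11] 7+39=46 d=27 * → l++
[4,11] 10+39=49 d=24 * → l++
[5,11] 11+39=50 d=23 * → l++
[6,11] 26+39=65 d=8 * → l++

l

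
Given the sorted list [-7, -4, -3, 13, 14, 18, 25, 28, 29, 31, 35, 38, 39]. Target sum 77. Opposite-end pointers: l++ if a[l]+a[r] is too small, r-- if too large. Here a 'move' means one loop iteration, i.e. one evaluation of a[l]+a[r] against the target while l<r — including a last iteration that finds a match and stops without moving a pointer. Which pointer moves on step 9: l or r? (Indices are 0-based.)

[0,12] -7+39=32 <77 → l++
[1,12] -4+39=35 <77 → l++
[2,12] -3+39=36 <77 → l++
[3,12] 13+39=52 <77 → l++
[4,12] 14+39=53 <77 → l++
[5,12] 18+39=57 <77 → l++
[6,12] 25+39=64 <77 → l++
[7,12] 28+39=67 <77 → l++
[8,12] 29+39=68 <77 → l++

l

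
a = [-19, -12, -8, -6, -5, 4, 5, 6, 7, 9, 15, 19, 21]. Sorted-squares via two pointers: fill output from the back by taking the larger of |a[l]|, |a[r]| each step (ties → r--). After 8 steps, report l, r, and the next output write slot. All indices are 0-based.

l=3, r=7, next write slot=4

[0,12] |-19|<=|21| out[12]=441 → r--
[0,11] |-19|<=|19| out[11]=361 → r--
[0,10] |-19|>|15| out[10]=361 → l++
[1,10] |-12|<=|15| out[9]=225 → r--
[1,9] |-12|>|9| out[8]=144 → l++
[2,9] |-8|<=|9| out[7]=81 → r--
[2,8] |-8|>|7| out[6]=64 → l++
[3,8] |-6|<=|7| out[5]=49 → r--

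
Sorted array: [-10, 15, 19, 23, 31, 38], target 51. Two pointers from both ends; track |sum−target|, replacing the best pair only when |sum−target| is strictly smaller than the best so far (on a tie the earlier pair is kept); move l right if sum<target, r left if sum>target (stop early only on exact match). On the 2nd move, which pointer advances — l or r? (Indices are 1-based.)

r

l=1 r=6: -10+38=28 d=23 *, l++
l=2 r=6: 15+38=53 d=2 *, r--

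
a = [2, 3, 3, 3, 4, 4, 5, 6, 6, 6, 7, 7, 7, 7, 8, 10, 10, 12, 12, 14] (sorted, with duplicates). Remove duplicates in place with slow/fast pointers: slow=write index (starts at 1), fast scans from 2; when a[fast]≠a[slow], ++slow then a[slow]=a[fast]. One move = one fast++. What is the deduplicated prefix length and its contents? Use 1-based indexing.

(s=1,f=2) a[fast]=3≠a[slow]=2 write a[2]=3 → slow++,fast++
(s=2,f=3) a[fast]=3=a[slow] dup → fast++
(s=2,f=4) a[fast]=3=a[slow] dup → fast++
(s=2,f=5) a[fast]=4≠a[slow]=3 write a[3]=4 → slow++,fast++
(s=3,f=6) a[fast]=4=a[slow] dup → fast++
(s=3,f=7) a[fast]=5≠a[slow]=4 write a[4]=5 → slow++,fast++
(s=4,f=8) a[fast]=6≠a[slow]=5 write a[5]=6 → slow++,fast++
(s=5,f=9) a[fast]=6=a[slow] dup → fast++
(s=5,f=10) a[fast]=6=a[slow] dup → fast++
(s=5,f=11) a[fast]=7≠a[slow]=6 write a[6]=7 → slow++,fast++
(s=6,f=12) a[fast]=7=a[slow] dup → fast++
(s=6,f=13) a[fast]=7=a[slow] dup → fast++
(s=6,f=14) a[fast]=7=a[slow] dup → fast++
(s=6,f=15) a[fast]=8≠a[slow]=7 write a[7]=8 → slow++,fast++
(s=7,f=16) a[fast]=10≠a[slow]=8 write a[8]=10 → slow++,fast++
(s=8,f=17) a[fast]=10=a[slow] dup → fast++
(s=8,f=18) a[fast]=12≠a[slow]=10 write a[9]=12 → slow++,fast++
(s=9,f=19) a[fast]=12=a[slow] dup → fast++
(s=9,f=20) a[fast]=14≠a[slow]=12 write a[10]=14 → slow++,fast++

length 10; prefix = [2, 3, 4, 5, 6, 7, 8, 10, 12, 14]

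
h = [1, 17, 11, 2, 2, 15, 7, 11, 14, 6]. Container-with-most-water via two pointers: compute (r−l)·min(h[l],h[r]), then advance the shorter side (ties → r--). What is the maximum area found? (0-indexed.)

[0,9] min(1,6)*9=9 best=9 * → l++
[1,9] min(17,6)*8=48 best=48 * → r--
[1,8] min(17,14)*7=98 best=98 * → r--
[1,7] min(17,11)*6=66 best=98 → r--
[1,6] min(17,7)*5=35 best=98 → r--
[1,5] min(17,15)*4=60 best=98 → r--
[1,4] min(17,2)*3=6 best=98 → r--
[1,3] min(17,2)*2=4 best=98 → r--
[1,2] min(17,11)*1=11 best=98 → r--

max area = 98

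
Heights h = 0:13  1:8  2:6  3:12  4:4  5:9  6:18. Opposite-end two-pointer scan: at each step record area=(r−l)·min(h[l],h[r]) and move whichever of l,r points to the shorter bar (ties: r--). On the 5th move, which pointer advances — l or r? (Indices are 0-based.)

l

l=0 r=6: min(13,18)*6=78 best=78 *, l++
l=1 r=6: min(8,18)*5=40 best=78, l++
l=2 r=6: min(6,18)*4=24 best=78, l++
l=3 r=6: min(12,18)*3=36 best=78, l++
l=4 r=6: min(4,18)*2=8 best=78, l++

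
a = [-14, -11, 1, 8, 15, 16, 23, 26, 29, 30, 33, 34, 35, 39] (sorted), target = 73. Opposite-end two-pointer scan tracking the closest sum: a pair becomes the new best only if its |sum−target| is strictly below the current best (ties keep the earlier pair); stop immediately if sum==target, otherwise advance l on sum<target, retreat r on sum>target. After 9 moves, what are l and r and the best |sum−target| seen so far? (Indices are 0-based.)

l=0 r=13: -14+39=25 d=48 *, l++
l=1 r=13: -11+39=28 d=45 *, l++
l=2 r=13: 1+39=40 d=33 *, l++
l=3 r=13: 8+39=47 d=26 *, l++
l=4 r=13: 15+39=54 d=19 *, l++
l=5 r=13: 16+39=55 d=18 *, l++
l=6 r=13: 23+39=62 d=11 *, l++
l=7 r=13: 26+39=65 d=8 *, l++
l=8 r=13: 29+39=68 d=5 *, l++

l=9, r=13, best |Δ|=5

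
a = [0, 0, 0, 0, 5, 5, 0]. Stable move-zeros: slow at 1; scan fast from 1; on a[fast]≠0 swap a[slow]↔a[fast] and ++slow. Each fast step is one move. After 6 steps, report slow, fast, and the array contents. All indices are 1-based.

(s=1,f=1) a[fast]=0 → fast++
(s=1,f=2) a[fast]=0 → fast++
(s=1,f=3) a[fast]=0 → fast++
(s=1,f=4) a[fast]=0 → fast++
(s=1,f=5) a[fast]=5≠0 swap→a[1]=5 → slow++,fast++
(s=2,f=6) a[fast]=5≠0 swap→a[2]=5 → slow++,fast++

slow=3, fast=7, a=[5, 5, 0, 0, 0, 0, 0]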